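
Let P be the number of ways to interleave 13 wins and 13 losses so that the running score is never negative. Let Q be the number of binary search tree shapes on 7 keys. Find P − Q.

Reading a vote for the leader as '(' and for the other as ')' turns such a sequence into a balanced string of 13 pairs, so the count is C_13. So P = C_13 = 742900.
Binary trees (left/right distinguished) on n nodes are counted by C_n; here n = 7. So Q = C_7 = 429.
P − Q = 742900 − 429 = 742471.

742471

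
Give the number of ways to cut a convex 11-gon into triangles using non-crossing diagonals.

4862

The number of triangulations of an 11-gon is the Catalan number C_9 (index = sides − 2).
C_9 = 4862.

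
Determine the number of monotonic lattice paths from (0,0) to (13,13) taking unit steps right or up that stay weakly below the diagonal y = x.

Monotone paths in an n×n grid that stay weakly below the diagonal are counted by C_n; here n = 13.
C_13 = C(26,13)/14 = 10400600/14 = 742900.

742900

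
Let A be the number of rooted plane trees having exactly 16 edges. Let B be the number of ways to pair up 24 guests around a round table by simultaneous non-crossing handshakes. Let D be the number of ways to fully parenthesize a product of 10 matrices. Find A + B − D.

A rooted plane tree with 16 edges has 17 nodes, and the count is C_16. So A = C_16 = 35357670.
With 24 = 2·12 people, non-crossing handshake pairings are non-crossing perfect matchings on a circle, counted by C_12. So B = C_12 = 208012.
Ways to associate a product of 10 factors correspond to binary trees on 10 leaves, so the count is C_9. So D = C_9 = 4862.
A + B − D = 35357670 + 208012 − 4862 = 35560820.

35560820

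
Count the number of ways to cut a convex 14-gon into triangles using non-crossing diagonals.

Triangulations of a convex m-gon are counted by C_{m−2}; with m = 14 this is C_12.
C_12 = 208012.

208012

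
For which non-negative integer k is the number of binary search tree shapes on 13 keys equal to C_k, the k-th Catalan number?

13

There are C_n binary search tree shapes on n keys; with n = 13 that is C_13.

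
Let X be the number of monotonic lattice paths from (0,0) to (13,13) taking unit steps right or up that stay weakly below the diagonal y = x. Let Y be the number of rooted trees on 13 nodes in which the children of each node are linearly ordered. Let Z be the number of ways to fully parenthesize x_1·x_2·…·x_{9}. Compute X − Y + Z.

536318

Sub-diagonal monotone paths from (0,0) to (13,13) biject with Dyck paths of semilength 13, giving C_13. So X = C_13 = 742900.
A rooted plane tree on 13 nodes has 12 edges, and such trees are counted by C_12. So Y = C_12 = 208012.
Bracketing 9 factors into binary products is counted by C_{9−1} = C_8. So Z = C_8 = 1430.
X − Y + Z = 742900 − 208012 + 1430 = 536318.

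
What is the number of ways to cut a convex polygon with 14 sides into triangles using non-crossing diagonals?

Triangulations of a convex m-gon are counted by C_{m−2}; with m = 14 this is C_12.
C_12 = C_11 · 2(2·11+1)/(11+2) = 58786 · 46/13 = 208012.

208012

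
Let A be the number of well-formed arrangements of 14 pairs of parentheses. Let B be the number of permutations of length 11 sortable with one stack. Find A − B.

Balanced strings of n pairs of brackets are counted by C_n; here n = 14. So A = C_14 = 2674440.
By Knuth's characterisation, the stack-sortable permutations of length 11 are the 231-avoiders, numbering C_11. So B = C_11 = 58786.
A − B = 2674440 − 58786 = 2615654.

2615654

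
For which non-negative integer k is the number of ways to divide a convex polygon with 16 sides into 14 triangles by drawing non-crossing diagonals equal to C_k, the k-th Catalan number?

The number of triangulations of a 16-gon is the Catalan number C_14 (index = sides − 2).

14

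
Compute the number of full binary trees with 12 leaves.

A full binary tree with L leaves has L−1 internal nodes and is counted by C_{L−1}; L = 12 gives C_11.
C_11 = C(22,11)/12 = 705432/12 = 58786.

58786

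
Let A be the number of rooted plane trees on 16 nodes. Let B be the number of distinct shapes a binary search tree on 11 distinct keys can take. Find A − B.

Rooted ordered (plane) trees on m nodes have m−1 edges and are counted by C_{m−1}; m = 16 gives C_15. So A = C_15 = 9694845.
There are C_n binary search tree shapes on n keys; with n = 11 that is C_11. So B = C_11 = 58786.
A − B = 9694845 − 58786 = 9636059.

9636059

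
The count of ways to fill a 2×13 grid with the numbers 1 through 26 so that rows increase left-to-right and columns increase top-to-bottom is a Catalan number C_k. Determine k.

Standard Young tableaux of shape 2×n are counted by C_n; here n = 13.

13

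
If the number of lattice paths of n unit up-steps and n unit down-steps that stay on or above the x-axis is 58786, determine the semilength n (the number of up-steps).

Dyck paths of semilength n are counted by C_n. Since C_11 = 58786, the index is 11.

11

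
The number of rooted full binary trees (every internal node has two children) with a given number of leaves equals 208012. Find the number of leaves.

Full binary trees with L leaves are counted by C_{L−1}. The Catalan number equal to 208012 is C_12.
So the index is 12, and the number of leaves is 12 + 1 = 13.

13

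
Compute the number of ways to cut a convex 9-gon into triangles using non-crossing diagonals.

The number of triangulations of a 9-gon is the Catalan number C_7 (index = sides − 2).
C_7 = C(14,7)/8 = 3432/8 = 429.

429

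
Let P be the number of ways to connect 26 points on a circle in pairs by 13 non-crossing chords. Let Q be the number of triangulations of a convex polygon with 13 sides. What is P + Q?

801686

Non-crossing perfect matchings of 2n points on a circle are counted by C_n; with 26 points, n = 13. So P = C_13 = 742900.
The number of triangulations of a 13-gon is the Catalan number C_11 (index = sides − 2). So Q = C_11 = 58786.
P + Q = 742900 + 58786 = 801686.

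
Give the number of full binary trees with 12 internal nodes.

The number of full binary trees on 12 internal nodes is the Catalan number C_12.
C_12 = C(24,12)/13 = 2704156/13 = 208012.

208012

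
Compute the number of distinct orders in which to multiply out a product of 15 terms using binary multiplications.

Ways to associate a product of 15 factors correspond to binary trees on 15 leaves, so the count is C_14.
C_14 = 2674440.

2674440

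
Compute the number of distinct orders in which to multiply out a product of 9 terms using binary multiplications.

Ways to associate a product of 9 factors correspond to binary trees on 9 leaves, so the count is C_8.
C_8 = C_7 · 2(2·7+1)/(7+2) = 429 · 30/9 = 1430.

1430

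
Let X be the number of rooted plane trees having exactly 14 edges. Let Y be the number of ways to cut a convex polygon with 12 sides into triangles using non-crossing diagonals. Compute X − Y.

2657644

A rooted plane tree with 14 edges has 15 nodes, and the count is C_14. So X = C_14 = 2674440.
The number of triangulations of a 12-gon is the Catalan number C_10 (index = sides − 2). So Y = C_10 = 16796.
X − Y = 2674440 − 16796 = 2657644.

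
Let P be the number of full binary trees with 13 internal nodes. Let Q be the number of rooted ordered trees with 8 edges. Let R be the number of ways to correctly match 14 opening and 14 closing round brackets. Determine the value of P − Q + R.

3415910

Full binary trees with n internal nodes are counted by C_n; here n = 13. So P = C_13 = 742900.
A rooted plane tree with 8 edges has 9 nodes, and the count is C_8. So Q = C_8 = 1430.
Balanced strings of n pairs of brackets are counted by C_n; here n = 14. So R = C_14 = 2674440.
P − Q + R = 742900 − 1430 + 2674440 = 3415910.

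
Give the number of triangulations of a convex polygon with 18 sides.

35357670

Triangulations of a convex m-gon are counted by C_{m−2}; with m = 18 this is C_16.
C_16 = C_15 · 2(2·15+1)/(15+2) = 9694845 · 62/17 = 35357670.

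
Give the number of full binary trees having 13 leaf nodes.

Full binary trees with 13 leaves have 13−1 = 12 internal nodes, so there are C_12 of them.
C_12 = 208012.

208012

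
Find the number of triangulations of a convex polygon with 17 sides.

9694845

A convex 17-gon is triangulated into 15 triangles, and the number of such triangulations is the Catalan number C_{17−2} = C_15.
C_15 = C(30,15)/16 = 155117520/16 = 9694845.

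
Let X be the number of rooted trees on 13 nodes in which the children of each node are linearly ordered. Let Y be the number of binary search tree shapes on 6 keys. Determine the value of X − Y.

207880

A rooted plane tree on 13 nodes has 12 edges, and such trees are counted by C_12. So X = C_12 = 208012.
Rooted binary trees with 6 nodes (each child slot possibly empty) number C_6. So Y = C_6 = 132.
X − Y = 208012 − 132 = 207880.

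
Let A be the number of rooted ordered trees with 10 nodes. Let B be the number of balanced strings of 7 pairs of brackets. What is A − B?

4433

A rooted plane tree on 10 nodes has 9 edges, and such trees are counted by C_9. So A = C_9 = 4862.
Balanced strings of n pairs of brackets are counted by C_n; here n = 7. So B = C_7 = 429.
A − B = 4862 − 429 = 4433.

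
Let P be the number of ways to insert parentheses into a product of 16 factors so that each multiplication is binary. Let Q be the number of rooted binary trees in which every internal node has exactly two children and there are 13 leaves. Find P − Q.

Parenthesizations of m factors correspond to full binary trees with m leaves, counted by C_{m−1}; m = 16 gives C_15. So P = C_15 = 9694845.
A full binary tree with L leaves has L−1 internal nodes and is counted by C_{L−1}; L = 13 gives C_12. So Q = C_12 = 208012.
P − Q = 9694845 − 208012 = 9486833.

9486833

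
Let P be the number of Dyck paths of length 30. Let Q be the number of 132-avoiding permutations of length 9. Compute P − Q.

A Dyck path with 15 up-steps and 15 down-steps has semilength 15, so there are C_15 of them. So P = C_15 = 9694845.
Permutations of [n] avoiding any single length-3 pattern are counted by C_n; here n = 9. So Q = C_9 = 4862.
P − Q = 9694845 − 4862 = 9689983.

9689983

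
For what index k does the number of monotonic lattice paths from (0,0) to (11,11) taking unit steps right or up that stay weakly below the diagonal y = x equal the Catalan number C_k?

11

Monotone paths in an n×n grid that stay weakly below the diagonal are counted by C_n; here n = 11.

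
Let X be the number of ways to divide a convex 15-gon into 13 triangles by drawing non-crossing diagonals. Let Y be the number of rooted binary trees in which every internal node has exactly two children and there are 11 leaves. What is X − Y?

A convex 15-gon is triangulated into 13 triangles, and the number of such triangulations is the Catalan number C_{15−2} = C_13. So X = C_13 = 742900.
Full binary trees with 11 leaves have 11−1 = 10 internal nodes, so there are C_10 of them. So Y = C_10 = 16796.
X − Y = 742900 − 16796 = 726104.

726104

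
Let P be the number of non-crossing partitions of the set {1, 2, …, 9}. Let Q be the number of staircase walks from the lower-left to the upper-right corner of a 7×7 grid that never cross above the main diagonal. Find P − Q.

4433

The non-crossing partitions of [9] form a lattice of size C_9. So P = C_9 = 4862.
Monotone paths in an n×n grid that stay weakly below the diagonal are counted by C_n; here n = 7. So Q = C_7 = 429.
P − Q = 4862 − 429 = 4433.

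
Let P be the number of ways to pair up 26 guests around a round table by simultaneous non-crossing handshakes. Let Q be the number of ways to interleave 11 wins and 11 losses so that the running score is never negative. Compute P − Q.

With 26 = 2·13 people, non-crossing handshake pairings are non-crossing perfect matchings on a circle, counted by C_13. So P = C_13 = 742900.
Ballot sequences with n votes each where one side never trails are Dyck words, counted by C_n; here n = 11. So Q = C_11 = 58786.
P − Q = 742900 − 58786 = 684114.

684114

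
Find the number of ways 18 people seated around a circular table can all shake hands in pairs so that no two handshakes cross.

Non-crossing handshake pairings of 2n people are counted by C_n; 18 people gives n = 9.
C_9 = C(18,9)/10 = 48620/10 = 4862.

4862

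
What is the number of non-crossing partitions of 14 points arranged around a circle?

The non-crossing partitions of [14] form a lattice of size C_14.
C_14 = 2674440.

2674440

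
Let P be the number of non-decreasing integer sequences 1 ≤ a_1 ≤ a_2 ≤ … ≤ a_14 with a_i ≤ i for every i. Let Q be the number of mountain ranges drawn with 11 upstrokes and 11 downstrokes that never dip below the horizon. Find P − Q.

Such sub-staircase sequences of length n are counted by C_n; here n = 14. So P = C_14 = 2674440.
Dyck paths of semilength n (length 2n) are counted by C_n; here n = 11. So Q = C_11 = 58786.
P − Q = 2674440 − 58786 = 2615654.

2615654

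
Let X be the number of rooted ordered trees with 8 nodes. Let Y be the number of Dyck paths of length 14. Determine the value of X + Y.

A rooted plane tree on 8 nodes has 7 edges, and such trees are counted by C_7. So X = C_7 = 429.
A Dyck path with 7 up-steps and 7 down-steps has semilength 7, so there are C_7 of them. So Y = C_7 = 429.
X + Y = 429 + 429 = 858.

858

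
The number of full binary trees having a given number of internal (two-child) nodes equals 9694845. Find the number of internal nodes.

15

Full binary trees with n internal nodes are counted by C_n. Since C_15 = 9694845, the index is 15.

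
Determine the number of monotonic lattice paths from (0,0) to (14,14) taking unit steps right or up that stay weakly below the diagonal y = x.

Sub-diagonal monotone paths from (0,0) to (14,14) biject with Dyck paths of semilength 14, giving C_14.
C_14 = C(28,14)/15 = 40116600/15 = 2674440.

2674440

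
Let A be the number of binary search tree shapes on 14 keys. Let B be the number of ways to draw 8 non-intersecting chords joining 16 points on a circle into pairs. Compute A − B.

2673010

Binary trees (left/right distinguished) on n nodes are counted by C_n; here n = 14. So A = C_14 = 2674440.
Non-crossing perfect matchings of 2n points on a circle are counted by C_n; with 16 points, n = 8. So B = C_8 = 1430.
A − B = 2674440 − 1430 = 2673010.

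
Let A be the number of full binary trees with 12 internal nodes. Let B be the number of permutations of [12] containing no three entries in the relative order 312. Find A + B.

Full binary trees with n internal nodes are counted by C_n; here n = 12. So A = C_12 = 208012.
Permutations of [n] avoiding any single length-3 pattern are counted by C_n; here n = 12. So B = C_12 = 208012.
A + B = 208012 + 208012 = 416024.

416024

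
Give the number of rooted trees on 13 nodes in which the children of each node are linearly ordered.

208012

Rooted ordered (plane) trees on m nodes have m−1 edges and are counted by C_{m−1}; m = 13 gives C_12.
C_12 = C(24,12)/13 = 2704156/13 = 208012.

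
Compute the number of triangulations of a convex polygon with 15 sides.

742900

A convex 15-gon is triangulated into 13 triangles, and the number of such triangulations is the Catalan number C_{15−2} = C_13.
C_13 = C(26,13)/14 = 10400600/14 = 742900.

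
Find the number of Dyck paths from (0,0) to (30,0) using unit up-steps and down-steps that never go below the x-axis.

Dyck paths of semilength n (length 2n) are counted by C_n; here n = 15.
C_15 = C(30,15)/16 = 155117520/16 = 9694845.

9694845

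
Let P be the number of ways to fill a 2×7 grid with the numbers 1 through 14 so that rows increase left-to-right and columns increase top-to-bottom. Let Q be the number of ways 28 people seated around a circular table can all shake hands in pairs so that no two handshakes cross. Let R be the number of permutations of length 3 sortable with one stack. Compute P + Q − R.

Standard Young tableaux of shape 2×n are counted by C_n; here n = 7. So P = C_7 = 429.
With 28 = 2·14 people, non-crossing handshake pairings are non-crossing perfect matchings on a circle, counted by C_14. So Q = C_14 = 2674440.
By Knuth's characterisation, the stack-sortable permutations of length 3 are the 231-avoiders, numbering C_3. So R = C_3 = 5.
P + Q − R = 429 + 2674440 − 5 = 2674864.

2674864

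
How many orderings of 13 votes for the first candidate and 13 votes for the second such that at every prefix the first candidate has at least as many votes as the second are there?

Ballot sequences with n votes each where one side never trails are Dyck words, counted by C_n; here n = 13.
C_13 = C_12 · 2(2·12+1)/(12+2) = 208012 · 50/14 = 742900.

742900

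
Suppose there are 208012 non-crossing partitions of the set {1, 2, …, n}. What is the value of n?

Non-crossing partitions of [n] are counted by C_n. Since C_12 = 208012, the index is 12.

12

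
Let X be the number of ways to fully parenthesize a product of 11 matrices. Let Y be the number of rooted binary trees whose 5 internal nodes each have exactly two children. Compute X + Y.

Bracketing 11 factors into binary products is counted by C_{11−1} = C_10. So X = C_10 = 16796.
Full binary trees with n internal nodes are counted by C_n; here n = 5. So Y = C_5 = 42.
X + Y = 16796 + 42 = 16838.

16838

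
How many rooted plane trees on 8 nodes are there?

A rooted plane tree on 8 nodes has 7 edges, and such trees are counted by C_7.
C_7 = C(14,7)/8 = 3432/8 = 429.

429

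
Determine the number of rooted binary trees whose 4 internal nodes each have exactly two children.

14

The number of full binary trees on 4 internal nodes is the Catalan number C_4.
C_4 = C(8,4)/5 = 70/5 = 14.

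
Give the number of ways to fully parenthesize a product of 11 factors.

16796

Parenthesizations of m factors correspond to full binary trees with m leaves, counted by C_{m−1}; m = 11 gives C_10.
C_10 = 16796.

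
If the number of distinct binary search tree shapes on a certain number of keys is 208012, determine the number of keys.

12

Binary search tree shapes on n keys are counted by C_n; 208012 = C_12.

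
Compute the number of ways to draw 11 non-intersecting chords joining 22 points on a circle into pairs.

58786

Pairing 22 circle points by 11 non-crossing chords gives C_11 matchings.
C_11 = C(22,11)/12 = 705432/12 = 58786.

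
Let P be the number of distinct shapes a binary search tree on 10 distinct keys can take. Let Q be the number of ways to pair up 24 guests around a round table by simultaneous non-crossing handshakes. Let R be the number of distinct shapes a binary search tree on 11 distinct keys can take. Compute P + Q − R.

Binary trees (left/right distinguished) on n nodes are counted by C_n; here n = 10. So P = C_10 = 16796.
With 24 = 2·12 people, non-crossing handshake pairings are non-crossing perfect matchings on a circle, counted by C_12. So Q = C_12 = 208012.
Rooted binary trees with 11 nodes (each child slot possibly empty) number C_11. So R = C_11 = 58786.
P + Q − R = 16796 + 208012 − 58786 = 166022.

166022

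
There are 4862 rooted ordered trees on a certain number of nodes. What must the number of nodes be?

Rooted ordered trees on m nodes are counted by C_{m−1}. Since C_9 = 4862, the index is 9.
So the index is 9, and the number of nodes is 9 + 1 = 10.

10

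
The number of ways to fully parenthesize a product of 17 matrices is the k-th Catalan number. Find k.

16

Parenthesizations of m factors correspond to full binary trees with m leaves, counted by C_{m−1}; m = 17 gives C_16.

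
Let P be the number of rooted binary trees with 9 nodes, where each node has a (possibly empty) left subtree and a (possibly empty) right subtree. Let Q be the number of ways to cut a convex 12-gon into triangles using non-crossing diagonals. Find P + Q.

There are C_n binary search tree shapes on n keys; with n = 9 that is C_9. So P = C_9 = 4862.
The number of triangulations of a 12-gon is the Catalan number C_10 (index = sides − 2). So Q = C_10 = 16796.
P + Q = 4862 + 16796 = 21658.

21658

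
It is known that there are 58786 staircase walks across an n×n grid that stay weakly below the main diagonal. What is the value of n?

11

Such diagonal-avoiding paths in an n×n grid are counted by C_n. Since C_11 = 58786, the index is 11.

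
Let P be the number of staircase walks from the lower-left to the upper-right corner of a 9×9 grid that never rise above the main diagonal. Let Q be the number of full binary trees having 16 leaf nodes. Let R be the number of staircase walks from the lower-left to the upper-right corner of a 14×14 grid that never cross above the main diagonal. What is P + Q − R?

Monotone paths in an n×n grid that stay weakly below the diagonal are counted by C_n; here n = 9. So P = C_9 = 4862.
A full binary tree with L leaves has L−1 internal nodes and is counted by C_{L−1}; L = 16 gives C_15. So Q = C_15 = 9694845.
Sub-diagonal monotone paths from (0,0) to (14,14) biject with Dyck paths of semilength 14, giving C_14. So R = C_14 = 2674440.
P + Q − R = 4862 + 9694845 − 2674440 = 7025267.

7025267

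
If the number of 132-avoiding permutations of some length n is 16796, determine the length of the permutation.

10

Permutations of [n] avoiding a fixed length-3 pattern are counted by C_n; 16796 = C_10.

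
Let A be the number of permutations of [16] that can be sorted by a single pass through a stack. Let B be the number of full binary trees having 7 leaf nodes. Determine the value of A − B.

Stack-sortable permutations are exactly the 231-avoiding ones, counted by C_n; here n = 16. So A = C_16 = 35357670.
Full binary trees with 7 leaves have 7−1 = 6 internal nodes, so there are C_6 of them. So B = C_6 = 132.
A − B = 35357670 − 132 = 35357538.

35357538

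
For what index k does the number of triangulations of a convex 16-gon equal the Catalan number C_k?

A convex 16-gon is triangulated into 14 triangles, and the number of such triangulations is the Catalan number C_{16−2} = C_14.

14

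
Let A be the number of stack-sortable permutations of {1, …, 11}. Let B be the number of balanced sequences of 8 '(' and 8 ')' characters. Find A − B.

By Knuth's characterisation, the stack-sortable permutations of length 11 are the 231-avoiders, numbering C_11. So A = C_11 = 58786.
With 8 pairs the number of balanced bracket strings is the Catalan number C_8. So B = C_8 = 1430.
A − B = 58786 − 1430 = 57356.

57356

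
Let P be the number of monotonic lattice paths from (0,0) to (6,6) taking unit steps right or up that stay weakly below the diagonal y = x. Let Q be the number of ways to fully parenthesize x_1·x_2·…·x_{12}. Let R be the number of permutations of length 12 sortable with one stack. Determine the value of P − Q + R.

Sub-diagonal monotone paths from (0,0) to (6,6) biject with Dyck paths of semilength 6, giving C_6. So P = C_6 = 132.
Ways to associate a product of 12 factors correspond to binary trees on 12 leaves, so the count is C_11. So Q = C_11 = 58786.
By Knuth's characterisation, the stack-sortable permutations of length 12 are the 231-avoiders, numbering C_12. So R = C_12 = 208012.
P − Q + R = 132 − 58786 + 208012 = 149358.

149358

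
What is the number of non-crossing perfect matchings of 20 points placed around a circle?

16796

Pairing 20 circle points by 10 non-crossing chords gives C_10 matchings.
C_10 = C(20,10)/11 = 184756/11 = 16796.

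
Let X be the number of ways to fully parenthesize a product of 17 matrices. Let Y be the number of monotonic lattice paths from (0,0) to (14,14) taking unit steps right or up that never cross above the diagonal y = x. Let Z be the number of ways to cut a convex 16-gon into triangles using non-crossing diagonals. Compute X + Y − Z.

35357670

Bracketing 17 factors into binary products is counted by C_{17−1} = C_16. So X = C_16 = 35357670.
Monotone paths in an n×n grid that stay weakly below the diagonal are counted by C_n; here n = 14. So Y = C_14 = 2674440.
The number of triangulations of a 16-gon is the Catalan number C_14 (index = sides − 2). So Z = C_14 = 2674440.
X + Y − Z = 35357670 + 2674440 − 2674440 = 35357670.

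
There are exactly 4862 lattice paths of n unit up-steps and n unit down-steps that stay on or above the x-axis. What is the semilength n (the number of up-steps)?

9

Dyck paths of semilength n are counted by C_n. The Catalan number equal to 4862 is C_9.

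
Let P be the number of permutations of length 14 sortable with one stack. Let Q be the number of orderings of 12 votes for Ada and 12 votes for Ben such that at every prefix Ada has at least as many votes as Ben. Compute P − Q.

Stack-sortable permutations are exactly the 231-avoiding ones, counted by C_n; here n = 14. So P = C_14 = 2674440.
Reading a vote for the leader as '(' and for the other as ')' turns such a sequence into a balanced string of 12 pairs, so the count is C_12. So Q = C_12 = 208012.
P − Q = 2674440 − 208012 = 2466428.

2466428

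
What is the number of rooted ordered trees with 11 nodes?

16796

Rooted ordered (plane) trees on m nodes have m−1 edges and are counted by C_{m−1}; m = 11 gives C_10.
C_10 = 16796.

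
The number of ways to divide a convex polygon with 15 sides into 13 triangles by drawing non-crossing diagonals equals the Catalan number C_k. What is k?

13

A convex 15-gon is triangulated into 13 triangles, and the number of such triangulations is the Catalan number C_{15−2} = C_13.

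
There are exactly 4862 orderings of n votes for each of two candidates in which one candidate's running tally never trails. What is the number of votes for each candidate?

Such ballot sequences with n votes each are counted by C_n. The Catalan number equal to 4862 is C_9.

9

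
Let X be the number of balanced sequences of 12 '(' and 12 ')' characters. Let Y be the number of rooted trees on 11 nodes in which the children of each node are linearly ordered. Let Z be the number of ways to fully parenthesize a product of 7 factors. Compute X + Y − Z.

Balanced strings of n pairs of brackets are counted by C_n; here n = 12. So X = C_12 = 208012.
Rooted ordered (plane) trees on m nodes have m−1 edges and are counted by C_{m−1}; m = 11 gives C_10. So Y = C_10 = 16796.
Bracketing 7 factors into binary products is counted by C_{7−1} = C_6. So Z = C_6 = 132.
X + Y − Z = 208012 + 16796 − 132 = 224676.

224676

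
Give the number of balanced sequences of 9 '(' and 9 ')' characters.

4862

With 9 pairs the number of balanced bracket strings is the Catalan number C_9.
C_9 = C(18,9)/10 = 48620/10 = 4862.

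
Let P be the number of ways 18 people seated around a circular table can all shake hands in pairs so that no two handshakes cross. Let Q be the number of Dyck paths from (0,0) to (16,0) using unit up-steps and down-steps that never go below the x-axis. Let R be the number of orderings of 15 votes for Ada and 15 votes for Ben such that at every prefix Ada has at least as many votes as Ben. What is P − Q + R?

Non-crossing handshake pairings of 2n people are counted by C_n; 18 people gives n = 9. So P = C_9 = 4862.
A Dyck path with 8 up-steps and 8 down-steps has semilength 8, so there are C_8 of them. So Q = C_8 = 1430.
Reading a vote for the leader as '(' and for the other as ')' turns such a sequence into a balanced string of 15 pairs, so the count is C_15. So R = C_15 = 9694845.
P − Q + R = 4862 − 1430 + 9694845 = 9698277.

9698277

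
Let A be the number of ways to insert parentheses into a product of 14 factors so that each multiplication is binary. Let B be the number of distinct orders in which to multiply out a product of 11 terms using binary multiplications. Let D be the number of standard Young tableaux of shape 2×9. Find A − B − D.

Ways to associate a product of 14 factors correspond to binary trees on 14 leaves, so the count is C_13. So A = C_13 = 742900.
Ways to associate a product of 11 factors correspond to binary trees on 11 leaves, so the count is C_10. So B = C_10 = 16796.
Standard Young tableaux of shape 2×n are counted by C_n; here n = 9. So D = C_9 = 4862.
A − B − D = 742900 − 16796 − 4862 = 721242.

721242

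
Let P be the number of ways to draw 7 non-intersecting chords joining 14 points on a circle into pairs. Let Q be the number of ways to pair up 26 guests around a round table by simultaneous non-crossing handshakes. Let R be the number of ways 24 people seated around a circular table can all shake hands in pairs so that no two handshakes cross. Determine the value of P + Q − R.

Non-crossing perfect matchings of 2n points on a circle are counted by C_n; with 14 points, n = 7. So P = C_7 = 429.
With 26 = 2·13 people, non-crossing handshake pairings are non-crossing perfect matchings on a circle, counted by C_13. So Q = C_13 = 742900.
Non-crossing handshake pairings of 2n people are counted by C_n; 24 people gives n = 12. So R = C_12 = 208012.
P + Q − R = 429 + 742900 − 208012 = 535317.

535317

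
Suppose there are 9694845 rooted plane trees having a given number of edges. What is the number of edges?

15

Rooted ordered trees with n edges are counted by C_n. The Catalan number equal to 9694845 is C_15.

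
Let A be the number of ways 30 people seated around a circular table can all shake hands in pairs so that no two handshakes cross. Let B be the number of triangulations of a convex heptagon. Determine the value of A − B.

9694803

Non-crossing handshake pairings of 2n people are counted by C_n; 30 people gives n = 15. So A = C_15 = 9694845.
A convex 7-gon is triangulated into 5 triangles, and the number of such triangulations is the Catalan number C_{7−2} = C_5. So B = C_5 = 42.
A − B = 9694845 − 42 = 9694803.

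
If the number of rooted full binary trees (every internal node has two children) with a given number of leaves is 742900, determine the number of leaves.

Full binary trees with L leaves are counted by C_{L−1}. Since C_13 = 742900, the index is 13.
So the index is 13, and the number of leaves is 13 + 1 = 14.

14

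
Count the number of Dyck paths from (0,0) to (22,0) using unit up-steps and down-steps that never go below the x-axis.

Dyck paths of semilength n (length 2n) are counted by C_n; here n = 11.
C_11 = 58786.

58786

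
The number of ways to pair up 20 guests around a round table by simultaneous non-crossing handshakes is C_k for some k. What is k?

10

Non-crossing handshake pairings of 2n people are counted by C_n; 20 people gives n = 10.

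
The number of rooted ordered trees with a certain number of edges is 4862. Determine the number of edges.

Rooted ordered trees with n edges are counted by C_n, and C_9 = 4862.

9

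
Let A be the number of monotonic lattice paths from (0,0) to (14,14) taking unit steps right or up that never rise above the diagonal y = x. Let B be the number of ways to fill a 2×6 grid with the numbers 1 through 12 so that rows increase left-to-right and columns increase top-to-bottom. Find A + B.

2674572

Sub-diagonal monotone paths from (0,0) to (14,14) biject with Dyck paths of semilength 14, giving C_14. So A = C_14 = 2674440.
Standard Young tableaux of shape 2×n are counted by C_n; here n = 6. So B = C_6 = 132.
A + B = 2674440 + 132 = 2674572.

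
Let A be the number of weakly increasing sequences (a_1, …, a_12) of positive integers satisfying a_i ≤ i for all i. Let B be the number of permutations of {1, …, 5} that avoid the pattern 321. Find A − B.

207970

Weakly increasing sequences with a_i ≤ i biject with Dyck paths of semilength 12, so there are C_12. So A = C_12 = 208012.
Permutations of [n] avoiding any single length-3 pattern are counted by C_n; here n = 5. So B = C_5 = 42.
A − B = 208012 − 42 = 207970.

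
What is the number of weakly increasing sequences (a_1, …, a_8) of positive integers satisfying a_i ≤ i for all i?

1430

Weakly increasing sequences with a_i ≤ i biject with Dyck paths of semilength 8, so there are C_8.
C_8 = C(16,8)/9 = 12870/9 = 1430.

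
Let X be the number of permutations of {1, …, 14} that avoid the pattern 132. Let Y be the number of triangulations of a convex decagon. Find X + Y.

2675870

For any fixed pattern of length 3, the pattern-avoiding permutations of [14] number C_14. So X = C_14 = 2674440.
A convex 10-gon is triangulated into 8 triangles, and the number of such triangulations is the Catalan number C_{10−2} = C_8. So Y = C_8 = 1430.
X + Y = 2674440 + 1430 = 2675870.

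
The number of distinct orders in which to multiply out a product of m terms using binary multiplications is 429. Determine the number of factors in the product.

8

Parenthesizations of m factors are counted by C_{m−1}. Since C_7 = 429, the index is 7.
So the index is 7, and the number of factors is 7 + 1 = 8.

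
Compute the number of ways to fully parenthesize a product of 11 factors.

Ways to associate a product of 11 factors correspond to binary trees on 11 leaves, so the count is C_10.
C_10 = C_9 · 2(2·9+1)/(9+2) = 4862 · 38/11 = 16796.

16796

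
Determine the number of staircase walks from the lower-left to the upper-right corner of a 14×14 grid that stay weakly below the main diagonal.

2674440

Sub-diagonal monotone paths from (0,0) to (14,14) biject with Dyck paths of semilength 14, giving C_14.
C_14 = C(28,14)/15 = 40116600/15 = 2674440.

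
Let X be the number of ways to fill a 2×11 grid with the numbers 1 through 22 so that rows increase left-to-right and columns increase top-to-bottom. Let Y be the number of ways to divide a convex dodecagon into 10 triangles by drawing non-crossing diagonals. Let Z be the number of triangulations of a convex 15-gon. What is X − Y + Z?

784890

Standard Young tableaux of shape 2×n are counted by C_n; here n = 11. So X = C_11 = 58786.
A convex 12-gon is triangulated into 10 triangles, and the number of such triangulations is the Catalan number C_{12−2} = C_10. So Y = C_10 = 16796.
A convex 15-gon is triangulated into 13 triangles, and the number of such triangulations is the Catalan number C_{15−2} = C_13. So Z = C_13 = 742900.
X − Y + Z = 58786 − 16796 + 742900 = 784890.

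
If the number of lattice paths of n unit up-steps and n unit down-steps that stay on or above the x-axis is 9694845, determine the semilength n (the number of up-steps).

15

Dyck paths of semilength n are counted by C_n; 9694845 = C_15.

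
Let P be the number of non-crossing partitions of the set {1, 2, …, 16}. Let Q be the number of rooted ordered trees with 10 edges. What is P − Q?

35340874

The non-crossing partitions of [16] form a lattice of size C_16. So P = C_16 = 35357670.
A rooted plane tree with 10 edges has 11 nodes, and the count is C_10. So Q = C_10 = 16796.
P − Q = 35357670 − 16796 = 35340874.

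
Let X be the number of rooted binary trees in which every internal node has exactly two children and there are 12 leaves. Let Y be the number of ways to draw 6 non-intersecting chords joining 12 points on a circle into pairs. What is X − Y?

58654

A full binary tree with L leaves has L−1 internal nodes and is counted by C_{L−1}; L = 12 gives C_11. So X = C_11 = 58786.
Pairing 12 circle points by 6 non-crossing chords gives C_6 matchings. So Y = C_6 = 132.
X − Y = 58786 − 132 = 58654.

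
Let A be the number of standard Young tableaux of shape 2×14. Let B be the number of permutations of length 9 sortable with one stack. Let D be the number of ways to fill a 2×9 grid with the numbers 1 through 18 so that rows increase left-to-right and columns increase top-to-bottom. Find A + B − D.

Standard Young tableaux of shape 2×n are counted by C_n; here n = 14. So A = C_14 = 2674440.
By Knuth's characterisation, the stack-sortable permutations of length 9 are the 231-avoiders, numbering C_9. So B = C_9 = 4862.
By the hook-length formula (or a Dyck-path bijection), SYT of shape 2×9 number C_9. So D = C_9 = 4862.
A + B − D = 2674440 + 4862 − 4862 = 2674440.

2674440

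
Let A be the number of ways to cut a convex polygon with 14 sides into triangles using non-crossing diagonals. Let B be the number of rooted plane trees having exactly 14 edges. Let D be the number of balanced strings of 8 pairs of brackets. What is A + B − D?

A convex 14-gon is triangulated into 12 triangles, and the number of such triangulations is the Catalan number C_{14−2} = C_12. So A = C_12 = 208012.
A rooted plane tree with 14 edges has 15 nodes, and the count is C_14. So B = C_14 = 2674440.
A balanced arrangement of 8 bracket pairs is a Dyck word of semilength 8, so the count is C_8. So D = C_8 = 1430.
A + B − D = 208012 + 2674440 − 1430 = 2881022.

2881022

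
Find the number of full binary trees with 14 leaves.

A full binary tree with L leaves has L−1 internal nodes and is counted by C_{L−1}; L = 14 gives C_13.
C_13 = C(26,13)/14 = 10400600/14 = 742900.

742900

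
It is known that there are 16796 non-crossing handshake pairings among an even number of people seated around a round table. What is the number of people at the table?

20

Non-crossing handshake pairings of 2n people are counted by C_n. Since C_10 = 16796, the index is 10.
So n = 10, and there are 2n = 20 people.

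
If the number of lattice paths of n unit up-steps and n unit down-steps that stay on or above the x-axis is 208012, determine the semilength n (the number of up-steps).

12

Dyck paths of semilength n are counted by C_n; 208012 = C_12.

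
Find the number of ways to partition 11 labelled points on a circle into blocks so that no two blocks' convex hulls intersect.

58786

Non-crossing partitions of an n-element set are counted by C_n; here n = 11.
C_11 = C(22,11)/12 = 705432/12 = 58786.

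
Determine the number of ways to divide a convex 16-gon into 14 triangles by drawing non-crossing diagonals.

2674440

A convex 16-gon is triangulated into 14 triangles, and the number of such triangulations is the Catalan number C_{16−2} = C_14.
C_14 = C(28,14)/15 = 40116600/15 = 2674440.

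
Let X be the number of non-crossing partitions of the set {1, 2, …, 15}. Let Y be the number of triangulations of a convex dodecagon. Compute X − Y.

The non-crossing partitions of [15] form a lattice of size C_15. So X = C_15 = 9694845.
Triangulations of a convex m-gon are counted by C_{m−2}; with m = 12 this is C_10. So Y = C_10 = 16796.
X − Y = 9694845 − 16796 = 9678049.

9678049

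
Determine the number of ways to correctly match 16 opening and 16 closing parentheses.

A balanced arrangement of 16 bracket pairs is a Dyck word of semilength 16, so the count is C_16.
C_16 = C(32,16)/17 = 601080390/17 = 35357670.

35357670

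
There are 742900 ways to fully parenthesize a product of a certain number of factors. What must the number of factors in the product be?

Parenthesizations of m factors are counted by C_{m−1}. The Catalan number equal to 742900 is C_13.
So the index is 13, and the number of factors is 13 + 1 = 14.

14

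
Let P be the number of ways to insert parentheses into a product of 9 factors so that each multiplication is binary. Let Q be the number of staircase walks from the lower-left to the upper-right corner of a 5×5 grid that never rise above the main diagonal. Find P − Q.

1388

Ways to associate a product of 9 factors correspond to binary trees on 9 leaves, so the count is C_8. So P = C_8 = 1430.
Sub-diagonal monotone paths from (0,0) to (5,5) biject with Dyck paths of semilength 5, giving C_5. So Q = C_5 = 42.
P − Q = 1430 − 42 = 1388.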